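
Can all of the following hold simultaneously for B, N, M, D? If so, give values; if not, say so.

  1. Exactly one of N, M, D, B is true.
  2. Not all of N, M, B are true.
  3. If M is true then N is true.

B = True, N = False, M = False, D = False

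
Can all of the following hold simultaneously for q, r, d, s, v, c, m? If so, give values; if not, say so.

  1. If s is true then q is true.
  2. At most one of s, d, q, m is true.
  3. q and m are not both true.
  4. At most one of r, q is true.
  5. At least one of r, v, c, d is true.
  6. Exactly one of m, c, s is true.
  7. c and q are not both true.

q = False, r = False, d = False, s = False, v = True, c = False, m = True

  (1) s=F ⇒ q: vacuous ✓
  (2) {s, d, q, m}: 1 true — at most one ✓
  (3) q=F, m=T — not both ✓
  (4) {r, q}: 0 true — at most one ✓
  (5) {r, v, c, d}: 1 true — at least one ✓
  (6) {m, c, s}: 1 true — exactly one ✓
  (7) c=F, q=F — not both ✓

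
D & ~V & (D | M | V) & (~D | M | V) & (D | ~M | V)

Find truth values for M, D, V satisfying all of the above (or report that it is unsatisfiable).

M = True; D = True; V = False

Unit clause (D) forces D = True.
Unit clause (~V) forces V = False.
In (~D | M | V) only M is left, so M = True.
Check each clause:
  (D): D holds.
  (~V): ~V holds.
  (D | M | V): D holds.
  (~D | M | V): M holds.
  (D | ~M | V): D holds.
All clauses satisfied.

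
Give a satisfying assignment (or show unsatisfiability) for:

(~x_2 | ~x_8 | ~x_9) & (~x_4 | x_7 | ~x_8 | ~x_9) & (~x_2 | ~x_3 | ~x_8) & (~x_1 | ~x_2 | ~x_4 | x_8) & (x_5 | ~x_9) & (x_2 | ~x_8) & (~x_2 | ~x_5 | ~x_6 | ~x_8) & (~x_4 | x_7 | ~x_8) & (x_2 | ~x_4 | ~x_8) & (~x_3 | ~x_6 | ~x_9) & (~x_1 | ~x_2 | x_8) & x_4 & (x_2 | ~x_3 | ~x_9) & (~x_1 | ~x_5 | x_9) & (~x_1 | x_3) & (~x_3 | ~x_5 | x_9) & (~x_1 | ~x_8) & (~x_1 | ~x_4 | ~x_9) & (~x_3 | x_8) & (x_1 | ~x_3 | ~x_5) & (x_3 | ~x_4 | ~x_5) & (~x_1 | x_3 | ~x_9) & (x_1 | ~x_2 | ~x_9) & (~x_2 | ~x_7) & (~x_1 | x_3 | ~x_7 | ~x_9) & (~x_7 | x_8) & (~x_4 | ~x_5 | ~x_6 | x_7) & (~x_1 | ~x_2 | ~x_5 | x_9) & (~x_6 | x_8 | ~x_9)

x_1: False, x_2: False, x_3: False, x_4: True, x_5: False, x_6: True, x_7: False, x_8: False, x_9: False

Unit clause (x_4) forces x_4 = True.
Try x_1 = True:
  (~x_1 | x_3) forces x_3 = True.
  (~x_1 | ~x_8) forces x_8 = False.
  clause (~x_3 | x_8) is falsified — backtrack.
So x_1 = False.
Set x_2 = False.
  then (x_2 | ~x_8) forces x_8 = False.
  then (~x_3 | x_8) forces x_3 = False.
  then (x_3 | ~x_4 | ~x_5) forces x_5 = False.
  then (~x_7 | x_8) forces x_7 = False.
  then (x_5 | ~x_9) forces x_9 = False.
Set x_6 = True.
All clauses satisfied.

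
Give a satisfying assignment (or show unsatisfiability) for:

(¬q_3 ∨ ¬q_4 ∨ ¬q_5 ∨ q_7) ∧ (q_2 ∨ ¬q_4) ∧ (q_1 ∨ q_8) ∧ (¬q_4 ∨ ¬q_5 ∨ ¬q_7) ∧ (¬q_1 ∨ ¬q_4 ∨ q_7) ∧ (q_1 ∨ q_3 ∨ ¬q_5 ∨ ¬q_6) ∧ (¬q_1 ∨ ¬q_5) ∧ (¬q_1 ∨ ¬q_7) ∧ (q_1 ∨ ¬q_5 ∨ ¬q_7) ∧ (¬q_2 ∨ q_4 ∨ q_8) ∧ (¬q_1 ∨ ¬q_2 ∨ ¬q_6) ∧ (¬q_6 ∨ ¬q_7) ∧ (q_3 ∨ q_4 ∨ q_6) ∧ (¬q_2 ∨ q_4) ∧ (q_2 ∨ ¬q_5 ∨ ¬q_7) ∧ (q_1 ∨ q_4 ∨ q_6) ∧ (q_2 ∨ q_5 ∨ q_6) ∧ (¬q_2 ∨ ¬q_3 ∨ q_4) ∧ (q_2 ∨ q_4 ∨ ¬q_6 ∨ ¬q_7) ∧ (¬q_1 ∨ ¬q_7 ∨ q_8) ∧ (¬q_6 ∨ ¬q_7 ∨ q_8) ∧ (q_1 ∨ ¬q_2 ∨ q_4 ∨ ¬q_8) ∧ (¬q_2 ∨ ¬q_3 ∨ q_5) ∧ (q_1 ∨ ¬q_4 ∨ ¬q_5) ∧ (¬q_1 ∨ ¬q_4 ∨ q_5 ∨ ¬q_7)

q_1: True, q_2: False, q_3: False, q_4: False, q_5: False, q_6: True, q_7: False, q_8: False

Set q_1 = True.
  then (¬q_1 ∨ ¬q_5) forces q_5 = False.
  then (¬q_1 ∨ ¬q_7) forces q_7 = False.
  then (¬q_1 ∨ ¬q_4 ∨ q_7) forces q_4 = False.
  then (¬q_2 ∨ q_4) forces q_2 = False.
  then (q_2 ∨ q_5 ∨ q_6) forces q_6 = True.
Set q_3 = False.
Set q_8 = False.
All clauses satisfied.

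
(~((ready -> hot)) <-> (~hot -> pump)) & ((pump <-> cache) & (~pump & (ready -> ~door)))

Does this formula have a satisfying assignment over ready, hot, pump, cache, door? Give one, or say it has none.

ready = False, hot = False, pump = False, cache = False, door = True

  ~((ready -> hot)) <-> (~hot -> pump) = True
    ~((ready -> hot)) = False
      ready -> hot = True
    ~hot -> pump = False
      ~hot = True
  (pump <-> cache) & (~pump & (ready -> ~door)) = True
    pump <-> cache = True
    ~pump & (ready -> ~door) = True
      ~pump = True
      ready -> ~door = True
        ~door = False
Both conjuncts True, so the formula holds.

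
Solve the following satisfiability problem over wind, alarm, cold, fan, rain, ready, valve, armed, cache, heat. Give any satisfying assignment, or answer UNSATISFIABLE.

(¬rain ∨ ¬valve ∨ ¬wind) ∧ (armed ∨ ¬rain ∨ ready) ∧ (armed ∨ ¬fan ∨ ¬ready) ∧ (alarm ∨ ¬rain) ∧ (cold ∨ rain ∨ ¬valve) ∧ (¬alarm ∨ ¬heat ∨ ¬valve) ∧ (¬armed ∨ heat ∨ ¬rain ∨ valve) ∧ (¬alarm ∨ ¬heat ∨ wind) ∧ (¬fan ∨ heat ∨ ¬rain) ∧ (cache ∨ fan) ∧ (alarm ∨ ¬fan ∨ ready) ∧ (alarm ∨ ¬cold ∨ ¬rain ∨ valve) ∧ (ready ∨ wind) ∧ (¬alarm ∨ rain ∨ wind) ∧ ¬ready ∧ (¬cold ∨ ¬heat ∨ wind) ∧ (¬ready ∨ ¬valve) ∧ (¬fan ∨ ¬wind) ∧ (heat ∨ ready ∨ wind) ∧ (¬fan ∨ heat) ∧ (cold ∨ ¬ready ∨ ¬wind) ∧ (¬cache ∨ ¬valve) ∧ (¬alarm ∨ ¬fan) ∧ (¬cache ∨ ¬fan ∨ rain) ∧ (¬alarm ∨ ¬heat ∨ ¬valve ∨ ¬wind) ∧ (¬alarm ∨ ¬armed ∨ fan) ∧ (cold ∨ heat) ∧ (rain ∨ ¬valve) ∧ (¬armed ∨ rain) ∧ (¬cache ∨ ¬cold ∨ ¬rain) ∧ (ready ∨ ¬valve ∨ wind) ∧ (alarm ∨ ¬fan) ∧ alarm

Unit clause (¬ready) forces ready = False.
Unit clause (alarm) forces alarm = True.
In (ready ∨ wind) only wind is left, so wind = True.
In (¬fan ∨ ¬wind) only ¬fan is left, so fan = False.
In (¬alarm ∨ ¬armed ∨ fan) only ¬armed is left, so armed = False.
In (armed ∨ ¬rain ∨ ready) only ¬rain is left, so rain = False.
In (cache ∨ fan) only cache is left, so cache = True.
In (¬cache ∨ ¬valve) only ¬valve is left, so valve = False.
Set cold = True.
Set heat = True.
All clauses satisfied.

wind=T, alarm=T, cold=T, fan=F, rain=F, ready=F, valve=F, armed=F, cache=T, heat=T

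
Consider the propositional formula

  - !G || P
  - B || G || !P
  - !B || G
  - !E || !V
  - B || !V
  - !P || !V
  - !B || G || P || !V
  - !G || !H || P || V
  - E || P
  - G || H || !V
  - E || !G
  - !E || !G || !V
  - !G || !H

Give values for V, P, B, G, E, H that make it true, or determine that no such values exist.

V = False, P = False, B = False, G = False, E = True, H = False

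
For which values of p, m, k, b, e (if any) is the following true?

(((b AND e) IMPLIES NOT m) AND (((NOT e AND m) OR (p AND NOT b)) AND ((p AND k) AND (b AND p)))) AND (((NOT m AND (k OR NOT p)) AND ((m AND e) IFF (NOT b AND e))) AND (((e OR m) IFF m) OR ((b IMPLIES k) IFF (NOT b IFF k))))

Case m = True: the conjunct NOT m is False.
Case m = False: the formula simplifies to ((p AND NOT b) AND ((p AND k) AND (b AND p))) AND (((k OR NOT p) AND NOT ((NOT b AND e))) AND (NOT e OR ((b IMPLIES k) IFF (NOT b IFF k)))).
  b = True: the conjunct NOT b is False.
  b = False: the conjunct b is False.
Both cases fail — unsatisfiable.

UNSATISFIABLE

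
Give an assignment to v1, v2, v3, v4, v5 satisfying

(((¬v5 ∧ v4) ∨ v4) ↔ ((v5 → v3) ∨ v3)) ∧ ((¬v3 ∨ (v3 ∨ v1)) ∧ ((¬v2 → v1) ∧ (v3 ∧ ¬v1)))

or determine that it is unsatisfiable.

v1 = False, v2 = True, v3 = True, v4 = True, v5 = False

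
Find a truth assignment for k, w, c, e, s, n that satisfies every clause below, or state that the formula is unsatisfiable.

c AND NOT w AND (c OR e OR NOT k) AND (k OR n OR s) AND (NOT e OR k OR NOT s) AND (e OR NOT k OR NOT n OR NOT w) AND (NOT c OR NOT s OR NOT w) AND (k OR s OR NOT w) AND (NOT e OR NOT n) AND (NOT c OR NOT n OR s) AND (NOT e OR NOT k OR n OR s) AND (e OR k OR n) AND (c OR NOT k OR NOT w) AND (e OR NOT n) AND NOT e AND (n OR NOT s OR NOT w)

k: True; w: False; c: True; e: False; s: False; n: False

Unit clause (c) forces c = True.
Unit clause (NOT w) forces w = False.
Unit clause (NOT e) forces e = False.
In (e OR NOT n) only NOT n is left, so n = False.
In (e OR k OR n) only k is left, so k = True.
Set s = False.
All clauses satisfied.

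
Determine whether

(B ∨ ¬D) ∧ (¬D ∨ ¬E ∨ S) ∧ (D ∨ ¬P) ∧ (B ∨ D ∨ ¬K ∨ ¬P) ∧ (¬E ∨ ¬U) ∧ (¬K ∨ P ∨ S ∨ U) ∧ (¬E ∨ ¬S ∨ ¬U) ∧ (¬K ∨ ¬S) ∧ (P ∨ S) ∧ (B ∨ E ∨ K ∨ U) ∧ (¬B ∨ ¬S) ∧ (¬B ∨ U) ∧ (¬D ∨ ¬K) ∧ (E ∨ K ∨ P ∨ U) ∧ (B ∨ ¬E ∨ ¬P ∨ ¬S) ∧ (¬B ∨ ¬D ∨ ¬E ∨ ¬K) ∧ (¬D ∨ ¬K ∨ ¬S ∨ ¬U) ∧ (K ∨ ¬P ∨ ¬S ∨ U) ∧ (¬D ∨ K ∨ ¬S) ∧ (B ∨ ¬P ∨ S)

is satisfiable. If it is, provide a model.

Set U = False.
  then (¬B ∨ U) forces B = False.
  then (B ∨ ¬D) forces D = False.
  then (D ∨ ¬P) forces P = False.
  then (P ∨ S) forces S = True.
  then (¬K ∨ ¬S) forces K = False.
  then (B ∨ E ∨ K ∨ U) forces E = True.
All clauses satisfied.

U = False, B = False, S = True, D = False, E = True, K = False, P = False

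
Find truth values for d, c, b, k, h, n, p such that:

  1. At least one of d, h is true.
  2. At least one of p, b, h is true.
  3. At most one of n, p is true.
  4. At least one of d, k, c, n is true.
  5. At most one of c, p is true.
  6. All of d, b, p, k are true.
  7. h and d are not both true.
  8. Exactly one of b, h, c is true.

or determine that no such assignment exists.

d = True, c = False, b = True, k = True, h = False, n = False, p = True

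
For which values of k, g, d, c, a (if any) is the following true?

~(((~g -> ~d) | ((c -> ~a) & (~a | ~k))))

k=T, g=F, d=T, c=T, a=T

  ~(((~g -> ~d) | ((c -> ~a) & (~a | ~k)))) = True
    (~g -> ~d) | ((c -> ~a) & (~a | ~k)) = False
      ~g -> ~d = False
        ~g = True
        ~d = False
      (c -> ~a) & (~a | ~k) = False
        c -> ~a = False
          ~a = False
        ~a | ~k = False
          ~a = False
          ~k = False
The formula evaluates to True.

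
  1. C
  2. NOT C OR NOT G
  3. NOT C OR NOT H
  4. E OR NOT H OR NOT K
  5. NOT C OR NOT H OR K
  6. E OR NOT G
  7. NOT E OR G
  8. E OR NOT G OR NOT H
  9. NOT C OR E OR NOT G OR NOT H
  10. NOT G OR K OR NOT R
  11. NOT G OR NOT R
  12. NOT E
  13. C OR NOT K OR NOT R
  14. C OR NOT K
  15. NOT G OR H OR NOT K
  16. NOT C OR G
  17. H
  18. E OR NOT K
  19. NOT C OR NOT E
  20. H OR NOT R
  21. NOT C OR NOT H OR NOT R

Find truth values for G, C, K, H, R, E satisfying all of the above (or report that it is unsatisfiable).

Unsatisfiable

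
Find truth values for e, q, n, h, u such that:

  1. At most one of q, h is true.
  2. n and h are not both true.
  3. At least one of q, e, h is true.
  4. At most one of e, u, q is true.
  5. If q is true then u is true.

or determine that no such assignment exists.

e=T, q=F, n=F, h=T, u=F

  (1) {q, h}: 1 true — at most one ✓
  (2) n=F, h=T — not both ✓
  (3) {q, e, h}: 2 true — at least one ✓
  (4) {e, u, q}: 1 true — at most one ✓
  (5) q=F ⇒ u: vacuous ✓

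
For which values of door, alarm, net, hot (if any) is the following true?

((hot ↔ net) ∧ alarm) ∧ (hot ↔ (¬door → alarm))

door=T, alarm=T, net=T, hot=T

  (hot ↔ net) ∧ alarm = True
    hot ↔ net = True
  hot ↔ (¬door → alarm) = True
    ¬door → alarm = True
      ¬door = False
Both conjuncts True, so the formula holds.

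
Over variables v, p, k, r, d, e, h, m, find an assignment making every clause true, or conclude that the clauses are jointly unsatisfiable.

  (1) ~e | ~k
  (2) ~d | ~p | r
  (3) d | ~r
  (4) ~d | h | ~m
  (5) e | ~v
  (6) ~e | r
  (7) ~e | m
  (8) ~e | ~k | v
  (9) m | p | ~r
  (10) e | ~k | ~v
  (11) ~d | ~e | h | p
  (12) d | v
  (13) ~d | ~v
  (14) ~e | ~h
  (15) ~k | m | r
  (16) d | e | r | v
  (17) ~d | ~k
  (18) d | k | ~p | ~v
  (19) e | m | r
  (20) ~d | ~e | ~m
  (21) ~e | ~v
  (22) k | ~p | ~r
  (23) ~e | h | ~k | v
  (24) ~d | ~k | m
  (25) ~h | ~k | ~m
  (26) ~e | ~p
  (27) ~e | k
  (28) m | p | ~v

v = False, p = False, k = False, r = False, d = True, e = False, h = True, m = True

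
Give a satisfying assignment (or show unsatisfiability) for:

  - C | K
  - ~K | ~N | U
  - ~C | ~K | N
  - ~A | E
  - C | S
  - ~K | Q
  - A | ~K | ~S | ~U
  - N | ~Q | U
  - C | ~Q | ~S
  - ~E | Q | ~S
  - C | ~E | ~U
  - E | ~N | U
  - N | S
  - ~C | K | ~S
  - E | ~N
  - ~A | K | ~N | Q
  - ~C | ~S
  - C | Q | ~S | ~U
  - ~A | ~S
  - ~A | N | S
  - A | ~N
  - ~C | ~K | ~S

Set U = True.
Try A = False:
  (A | ~N) forces N = False.
  (N | S) forces S = True.
  (A | ~K | ~S | ~U) forces K = False.
  (C | K) forces C = True.
  clause (~C | K | ~S) is falsified — backtrack.
So A = True.
  then (~A | E) forces E = True.
  then (C | ~E | ~U) forces C = True.
  then (~C | ~S) forces S = False.
  then (~A | N | S) forces N = True.
Set K = False.
  then (~A | K | ~N | Q) forces Q = True.
All clauses satisfied.

U = True, A = True, N = True, E = True, K = False, S = False, C = True, Q = True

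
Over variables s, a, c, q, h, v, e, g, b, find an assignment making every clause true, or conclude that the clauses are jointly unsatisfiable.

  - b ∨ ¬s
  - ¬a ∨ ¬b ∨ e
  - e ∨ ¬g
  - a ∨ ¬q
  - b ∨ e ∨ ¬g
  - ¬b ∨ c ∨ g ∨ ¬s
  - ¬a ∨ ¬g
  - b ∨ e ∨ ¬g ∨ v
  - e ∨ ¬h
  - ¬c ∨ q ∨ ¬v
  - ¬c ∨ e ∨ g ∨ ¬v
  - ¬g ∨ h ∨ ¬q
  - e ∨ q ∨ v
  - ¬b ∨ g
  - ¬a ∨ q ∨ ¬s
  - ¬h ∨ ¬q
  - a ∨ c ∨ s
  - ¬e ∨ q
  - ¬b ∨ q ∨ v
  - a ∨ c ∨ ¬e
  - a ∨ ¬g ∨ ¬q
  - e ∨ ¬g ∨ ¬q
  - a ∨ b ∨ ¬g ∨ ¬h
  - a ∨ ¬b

Try s = True:
  (b ∨ ¬s) forces b = True.
  (¬b ∨ g) forces g = True.
  (e ∨ ¬g) forces e = True.
  (¬a ∨ ¬g) forces a = False.
  clause (a ∨ ¬b) is falsified — backtrack.
So s = False.
Set a = True.
  then (¬a ∨ ¬g) forces g = False.
  then (¬b ∨ g) forces b = False.
Set c = False.
Set q = True.
  then (¬h ∨ ¬q) forces h = False.
Set v = True.
Set e = True.
All clauses satisfied.

s: False; a: True; c: False; q: True; h: False; v: True; e: True; g: False; b: False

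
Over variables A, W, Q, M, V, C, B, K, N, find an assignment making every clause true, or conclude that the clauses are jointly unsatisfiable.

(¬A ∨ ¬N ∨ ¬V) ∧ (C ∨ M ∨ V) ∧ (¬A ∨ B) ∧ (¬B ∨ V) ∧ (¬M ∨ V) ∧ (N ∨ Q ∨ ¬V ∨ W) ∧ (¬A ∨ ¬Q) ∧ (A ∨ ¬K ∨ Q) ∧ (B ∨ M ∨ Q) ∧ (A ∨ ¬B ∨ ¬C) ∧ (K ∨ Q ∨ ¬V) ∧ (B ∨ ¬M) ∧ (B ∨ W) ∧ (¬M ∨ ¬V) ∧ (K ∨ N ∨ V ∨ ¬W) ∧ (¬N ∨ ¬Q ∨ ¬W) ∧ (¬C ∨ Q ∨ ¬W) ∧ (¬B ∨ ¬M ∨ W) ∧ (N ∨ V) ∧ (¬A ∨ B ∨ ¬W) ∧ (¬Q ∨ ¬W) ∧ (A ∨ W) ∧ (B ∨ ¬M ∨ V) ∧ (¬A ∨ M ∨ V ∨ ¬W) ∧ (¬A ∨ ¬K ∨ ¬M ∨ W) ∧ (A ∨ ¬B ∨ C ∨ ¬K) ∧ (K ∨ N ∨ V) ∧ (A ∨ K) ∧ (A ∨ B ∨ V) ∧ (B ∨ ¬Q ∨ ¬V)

Try A = False:
  (A ∨ W) forces W = True.
  (¬Q ∨ ¬W) forces Q = False.
  (A ∨ ¬K ∨ Q) forces K = False.
  clause (A ∨ K) is falsified — backtrack.
So A = True.
  then (¬A ∨ B) forces B = True.
  then (¬B ∨ V) forces V = True.
  then (¬A ∨ ¬Q) forces Q = False.
  then (K ∨ Q ∨ ¬V) forces K = True.
  then (¬M ∨ ¬V) forces M = False.
  then (¬A ∨ ¬N ∨ ¬V) forces N = False.
  then (N ∨ Q ∨ ¬V ∨ W) forces W = True.
  then (¬C ∨ Q ∨ ¬W) forces C = False.
All clauses satisfied.

A=T; W=T; Q=F; M=F; V=T; C=F; B=T; K=T; N=F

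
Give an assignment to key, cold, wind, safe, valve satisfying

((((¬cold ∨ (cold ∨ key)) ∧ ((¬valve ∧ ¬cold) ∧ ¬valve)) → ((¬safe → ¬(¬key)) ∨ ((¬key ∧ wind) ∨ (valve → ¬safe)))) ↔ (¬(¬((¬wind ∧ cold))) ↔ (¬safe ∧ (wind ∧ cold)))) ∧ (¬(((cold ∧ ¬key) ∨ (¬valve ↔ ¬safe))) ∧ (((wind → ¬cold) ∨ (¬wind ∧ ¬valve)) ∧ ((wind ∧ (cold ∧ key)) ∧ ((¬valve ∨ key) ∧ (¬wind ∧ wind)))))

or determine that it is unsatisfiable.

Unsatisfiable — no assignment works.

Case wind = True: the conjunct ¬wind is False.
Case wind = False: the conjunct wind is False.
Both cases fail — unsatisfiable.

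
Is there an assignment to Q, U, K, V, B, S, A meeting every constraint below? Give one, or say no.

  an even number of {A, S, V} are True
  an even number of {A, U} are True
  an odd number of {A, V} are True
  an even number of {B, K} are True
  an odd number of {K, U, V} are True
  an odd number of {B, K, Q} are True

Q = True, U = False, K = False, V = True, B = False, S = True, A = False

{A, S, V}: 2 true → even ✓
{A, U}: 0 true → even ✓
{A, V}: 1 true → odd ✓
{B, K}: 0 true → even ✓
{K, U, V}: 1 true → odd ✓
{B, K, Q}: 1 true → odd ✓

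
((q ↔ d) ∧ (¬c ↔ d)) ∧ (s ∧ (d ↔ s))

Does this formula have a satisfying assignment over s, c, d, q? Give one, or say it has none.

s: True, c: False, d: True, q: True

  (q ↔ d) ∧ (¬c ↔ d) = True
    q ↔ d = True
    ¬c ↔ d = True
      ¬c = True
  s ∧ (d ↔ s) = True
    d ↔ s = True
Both conjuncts True, so the formula holds.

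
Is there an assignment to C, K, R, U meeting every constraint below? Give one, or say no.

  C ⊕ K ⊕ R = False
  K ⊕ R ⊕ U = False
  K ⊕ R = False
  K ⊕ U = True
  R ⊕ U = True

C = False, K = True, R = True, U = False

C ⊕ K ⊕ R = F ⊕ T ⊕ T = False ✓
K ⊕ R ⊕ U = T ⊕ T ⊕ F = False ✓
K ⊕ R = T ⊕ T = False ✓
K ⊕ U = T ⊕ F = True ✓
R ⊕ U = T ⊕ F = True ✓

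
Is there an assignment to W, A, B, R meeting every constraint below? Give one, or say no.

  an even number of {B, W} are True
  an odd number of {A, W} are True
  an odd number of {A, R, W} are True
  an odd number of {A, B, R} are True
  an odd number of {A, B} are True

W: True, A: False, B: True, R: False

{B, W}: 2 true → even ✓
{A, W}: 1 true → odd ✓
{A, R, W}: 1 true → odd ✓
{A, B, R}: 1 true → odd ✓
{A, B}: 1 true → odd ✓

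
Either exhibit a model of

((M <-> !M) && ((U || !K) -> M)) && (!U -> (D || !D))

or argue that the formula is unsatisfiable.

Unsatisfiable

The conjunct M <-> !M is unsatisfiable on its own:
  M=F: evaluates to False.
  M=T: evaluates to False.
So the whole conjunction is unsatisfiable.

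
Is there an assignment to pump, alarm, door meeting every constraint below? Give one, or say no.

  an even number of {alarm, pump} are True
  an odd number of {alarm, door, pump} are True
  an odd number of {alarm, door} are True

pump: False, alarm: False, door: True

{alarm, pump}: 0 true → even ✓
{alarm, door, pump}: 1 true → odd ✓
{alarm, door}: 1 true → odd ✓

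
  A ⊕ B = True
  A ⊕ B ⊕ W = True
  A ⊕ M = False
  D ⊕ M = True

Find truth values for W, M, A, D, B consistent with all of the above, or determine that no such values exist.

W=F, M=T, A=T, D=F, B=F

A ⊕ B = T ⊕ F = True ✓
A ⊕ B ⊕ W = T ⊕ F ⊕ F = True ✓
A ⊕ M = T ⊕ T = False ✓
D ⊕ M = F ⊕ T = True ✓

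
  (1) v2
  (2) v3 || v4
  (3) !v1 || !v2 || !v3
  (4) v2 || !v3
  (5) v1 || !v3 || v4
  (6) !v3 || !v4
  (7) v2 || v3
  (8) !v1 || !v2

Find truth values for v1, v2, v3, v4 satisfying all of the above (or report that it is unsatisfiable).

v1: False; v2: True; v3: False; v4: True

Unit clause (v2) forces v2 = True.
In (!v1 || !v2) only !v1 is left, so v1 = False.
Try v3 = True:
  (v1 || !v3 || v4) forces v4 = True.
  clause (!v3 || !v4) is falsified — backtrack.
So v3 = False.
  then (v3 || v4) forces v4 = True.
All clauses satisfied.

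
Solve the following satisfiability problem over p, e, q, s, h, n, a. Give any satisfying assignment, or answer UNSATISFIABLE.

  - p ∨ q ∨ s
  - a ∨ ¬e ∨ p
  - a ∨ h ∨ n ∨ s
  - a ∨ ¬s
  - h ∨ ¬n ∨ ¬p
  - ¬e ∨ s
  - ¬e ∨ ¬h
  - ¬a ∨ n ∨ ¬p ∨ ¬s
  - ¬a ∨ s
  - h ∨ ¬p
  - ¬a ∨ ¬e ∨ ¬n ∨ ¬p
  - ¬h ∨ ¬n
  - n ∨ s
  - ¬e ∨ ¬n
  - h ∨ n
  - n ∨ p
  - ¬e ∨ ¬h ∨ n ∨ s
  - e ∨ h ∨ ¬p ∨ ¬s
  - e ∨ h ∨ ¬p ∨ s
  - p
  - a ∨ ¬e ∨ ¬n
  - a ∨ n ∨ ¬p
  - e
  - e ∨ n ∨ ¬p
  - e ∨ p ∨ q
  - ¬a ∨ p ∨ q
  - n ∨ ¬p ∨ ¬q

The formula is unsatisfiable.

Case p = True:
  (h ∨ ¬p) forces h = True.
  (¬e ∨ ¬h) forces e = False.
  Clause (e) is falsified — contradiction.
Case p = False:
  Clause (p) is falsified — contradiction.
Both cases fail, so the formula is unsatisfiable.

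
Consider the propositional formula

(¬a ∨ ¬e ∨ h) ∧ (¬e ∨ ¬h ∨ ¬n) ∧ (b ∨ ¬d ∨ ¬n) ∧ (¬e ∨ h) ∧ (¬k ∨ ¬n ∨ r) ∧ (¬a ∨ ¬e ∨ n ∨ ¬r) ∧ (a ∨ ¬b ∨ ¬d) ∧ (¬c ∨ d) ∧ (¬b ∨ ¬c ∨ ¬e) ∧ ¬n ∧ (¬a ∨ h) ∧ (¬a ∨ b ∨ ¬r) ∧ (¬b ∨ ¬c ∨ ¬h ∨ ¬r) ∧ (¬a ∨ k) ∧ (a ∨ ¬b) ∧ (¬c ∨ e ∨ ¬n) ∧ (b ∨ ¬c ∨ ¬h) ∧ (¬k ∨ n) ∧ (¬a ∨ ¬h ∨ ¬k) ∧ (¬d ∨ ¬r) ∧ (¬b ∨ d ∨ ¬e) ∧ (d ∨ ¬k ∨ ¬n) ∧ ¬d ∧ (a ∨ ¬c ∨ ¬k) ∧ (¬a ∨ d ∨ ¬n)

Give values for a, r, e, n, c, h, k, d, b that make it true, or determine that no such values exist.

a = False, r = True, e = True, n = False, c = False, h = True, k = False, d = False, b = False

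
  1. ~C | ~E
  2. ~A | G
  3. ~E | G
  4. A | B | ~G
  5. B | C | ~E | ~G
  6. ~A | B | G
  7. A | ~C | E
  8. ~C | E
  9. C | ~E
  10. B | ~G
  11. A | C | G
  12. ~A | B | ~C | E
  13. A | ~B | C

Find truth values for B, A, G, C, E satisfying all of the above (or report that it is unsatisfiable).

B=T; A=T; G=T; C=F; E=F

Try B = False:
  (B | ~G) forces G = False.
  (~A | G) forces A = False.
  (~E | G) forces E = False.
  (A | ~C | E) forces C = False.
  clause (A | C | G) is falsified — backtrack.
So B = True.
Set A = True.
  then (~A | G) forces G = True.
Set C = False.
  then (C | ~E) forces E = False.
All clauses satisfied.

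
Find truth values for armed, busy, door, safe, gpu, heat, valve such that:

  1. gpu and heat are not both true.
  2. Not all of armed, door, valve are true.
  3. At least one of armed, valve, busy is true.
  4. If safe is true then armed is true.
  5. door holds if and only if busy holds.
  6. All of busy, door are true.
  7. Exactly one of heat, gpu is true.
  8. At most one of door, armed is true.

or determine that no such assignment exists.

armed = False, busy = True, door = True, safe = False, gpu = True, heat = False, valve = False

  (1) gpu=T, heat=F — not both ✓
  (2) {armed, door, valve}: 1/3 true — not all ✓
  (3) {armed, valve, busy}: 1 true — at least one ✓
  (4) safe=F ⇒ armed: vacuous ✓
  (5) door=T, busy=T — same ✓
  (6) {busy, door}: all 2 true ✓
  (7) {heat, gpu}: 1 true — exactly one ✓
  (8) {door, armed}: 1 true — at most one ✓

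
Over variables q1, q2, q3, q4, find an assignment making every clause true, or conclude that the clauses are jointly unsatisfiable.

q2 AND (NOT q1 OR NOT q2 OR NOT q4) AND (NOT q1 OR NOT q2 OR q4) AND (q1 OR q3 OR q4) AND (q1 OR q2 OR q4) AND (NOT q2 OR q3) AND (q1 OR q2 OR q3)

Unit clause (q2) forces q2 = True.
In (NOT q2 OR q3) only q3 is left, so q3 = True.
Try q1 = True:
  (NOT q1 OR NOT q2 OR NOT q4) forces q4 = False.
  clause (NOT q1 OR NOT q2 OR q4) is falsified — backtrack.
So q1 = False.
Set q4 = True.
Check each clause:
  (q2): q2 holds.
  (NOT q1 OR NOT q2 OR NOT q4): NOT q1 holds.
  (NOT q1 OR NOT q2 OR q4): NOT q1 holds.
  (q1 OR q3 OR q4): q3 holds.
  (q1 OR q2 OR q4): q2 holds.
  (NOT q2 OR q3): q3 holds.
  (q1 OR q2 OR q3): q2 holds.
All clauses satisfied.

q1 = False, q2 = True, q3 = True, q4 = True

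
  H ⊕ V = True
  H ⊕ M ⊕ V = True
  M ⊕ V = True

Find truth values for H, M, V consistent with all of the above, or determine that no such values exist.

H = False, M = False, V = True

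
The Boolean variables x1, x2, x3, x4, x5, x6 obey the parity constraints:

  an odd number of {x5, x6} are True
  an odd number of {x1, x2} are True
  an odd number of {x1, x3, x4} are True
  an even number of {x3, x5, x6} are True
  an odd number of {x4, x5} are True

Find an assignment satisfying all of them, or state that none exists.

x1 = False, x2 = True, x3 = True, x4 = False, x5 = True, x6 = False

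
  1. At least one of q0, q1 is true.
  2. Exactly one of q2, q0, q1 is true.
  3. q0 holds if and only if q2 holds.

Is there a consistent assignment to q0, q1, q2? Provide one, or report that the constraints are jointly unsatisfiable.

q0=F, q1=T, q2=F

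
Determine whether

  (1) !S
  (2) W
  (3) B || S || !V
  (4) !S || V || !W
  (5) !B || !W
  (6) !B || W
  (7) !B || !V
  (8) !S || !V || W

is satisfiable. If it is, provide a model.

B = False, V = False, W = True, S = False

Unit clause (!S) forces S = False.
Unit clause (W) forces W = True.
In (!B || !W) only !B is left, so B = False.
In (B || S || !V) only !V is left, so V = False.
Check each clause:
  (!S): !S holds.
  (W): W holds.
  (B || S || !V): !V holds.
  (!S || V || !W): !S holds.
  (!B || !W): !B holds.
  (!B || W): !B holds.
  (!B || !V): !B holds.
  (!S || !V || W): !S holds.
All clauses satisfied.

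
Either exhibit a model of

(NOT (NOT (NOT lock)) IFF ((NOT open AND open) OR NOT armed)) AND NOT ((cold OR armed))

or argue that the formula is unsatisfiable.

lock=F, open=F, cold=F, armed=F

  NOT (NOT (NOT lock)) IFF ((NOT open AND open) OR NOT armed) = True
    NOT (NOT (NOT lock)) = True
      NOT (NOT lock) = False
        NOT lock = True
    (NOT open AND open) OR NOT armed = True
      NOT open AND open = False
        NOT open = True
      NOT armed = True
  NOT ((cold OR armed)) = True
    cold OR armed = False
Both conjuncts True, so the formula holds.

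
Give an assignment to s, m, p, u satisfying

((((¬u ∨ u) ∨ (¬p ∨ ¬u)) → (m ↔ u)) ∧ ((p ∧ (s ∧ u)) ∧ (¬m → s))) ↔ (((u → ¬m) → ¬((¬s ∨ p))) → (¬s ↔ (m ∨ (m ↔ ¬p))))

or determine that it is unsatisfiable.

s = True, m = True, p = False, u = True

  ((((¬u ∨ u) ∨ (¬p ∨ ¬u)) → (m ↔ u)) ∧ ((p ∧ (s ∧ u)) ∧ (¬m → s))) ↔ (((u → ¬m) → ¬((¬s ∨ p))) → (¬s ↔ (m ∨ (m ↔ ¬p)))) = True
    (((¬u ∨ u) ∨ (¬p ∨ ¬u)) → (m ↔ u)) ∧ ((p ∧ (s ∧ u)) ∧ (¬m → s)) = False
      ((¬u ∨ u) ∨ (¬p ∨ ¬u)) → (m ↔ u) = True
        (¬u ∨ u) ∨ (¬p ∨ ¬u) = True
          ¬u ∨ u = True
            ¬u = False
          ¬p ∨ ¬u = True
            ¬p = True
            ¬u = False
        m ↔ u = True
      (p ∧ (s ∧ u)) ∧ (¬m → s) = False
        p ∧ (s ∧ u) = False
          s ∧ u = True
        ¬m → s = True
          ¬m = False
    ((u → ¬m) → ¬((¬s ∨ p))) → (¬s ↔ (m ∨ (m ↔ ¬p))) = False
      (u → ¬m) → ¬((¬s ∨ p)) = True
        u → ¬m = False
          ¬m = False
        ¬((¬s ∨ p)) = True
          ¬s ∨ p = False
            ¬s = False
      ¬s ↔ (m ∨ (m ↔ ¬p)) = False
        ¬s = False
        m ∨ (m ↔ ¬p) = True
          m ↔ ¬p = True
            ¬p = True
The formula evaluates to True.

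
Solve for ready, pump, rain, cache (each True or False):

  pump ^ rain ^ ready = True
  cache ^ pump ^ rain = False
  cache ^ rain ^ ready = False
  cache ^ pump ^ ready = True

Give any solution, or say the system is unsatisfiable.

ready: False; pump: False; rain: True; cache: True

pump ^ rain ^ ready = F ^ T ^ F = True ✓
cache ^ pump ^ rain = T ^ F ^ T = False ✓
cache ^ rain ^ ready = T ^ T ^ F = False ✓
cache ^ pump ^ ready = T ^ F ^ F = True ✓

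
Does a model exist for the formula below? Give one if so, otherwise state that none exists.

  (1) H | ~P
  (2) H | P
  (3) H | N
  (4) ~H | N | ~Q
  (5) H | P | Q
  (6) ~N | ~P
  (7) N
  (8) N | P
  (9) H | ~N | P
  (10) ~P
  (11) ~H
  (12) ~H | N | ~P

No satisfying assignment exists.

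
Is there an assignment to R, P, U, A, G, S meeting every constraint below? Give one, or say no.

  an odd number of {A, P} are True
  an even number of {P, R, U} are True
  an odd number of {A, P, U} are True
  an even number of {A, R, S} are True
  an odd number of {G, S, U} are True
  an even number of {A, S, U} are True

R=F, P=F, U=F, A=T, G=F, S=T

{A, P}: 1 true → odd ✓
{P, R, U}: 0 true → even ✓
{A, P, U}: 1 true → odd ✓
{A, R, S}: 2 true → even ✓
{G, S, U}: 1 true → odd ✓
{A, S, U}: 2 true → even ✓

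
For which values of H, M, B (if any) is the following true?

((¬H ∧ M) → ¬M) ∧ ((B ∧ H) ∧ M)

H: True, M: True, B: True

  (¬H ∧ M) → ¬M = True
    ¬H ∧ M = False
      ¬H = False
    ¬M = False
  (B ∧ H) ∧ M = True
    B ∧ H = True
Both conjuncts True, so the formula holds.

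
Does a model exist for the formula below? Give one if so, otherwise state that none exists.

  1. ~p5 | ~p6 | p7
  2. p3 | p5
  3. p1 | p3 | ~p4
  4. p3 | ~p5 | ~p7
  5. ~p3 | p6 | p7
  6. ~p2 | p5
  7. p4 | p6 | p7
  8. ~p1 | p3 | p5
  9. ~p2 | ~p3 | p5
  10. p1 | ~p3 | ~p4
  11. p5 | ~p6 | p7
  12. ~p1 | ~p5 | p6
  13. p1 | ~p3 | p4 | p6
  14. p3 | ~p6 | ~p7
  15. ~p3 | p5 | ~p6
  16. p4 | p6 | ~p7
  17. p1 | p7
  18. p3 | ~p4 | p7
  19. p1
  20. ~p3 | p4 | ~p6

p1 = True; p2 = False; p3 = True; p4 = True; p5 = False; p6 = False; p7 = True

Unit clause (p1) forces p1 = True.
Set p2 = False.
Try p3 = False:
  (p3 | p5) forces p5 = True.
  (p3 | ~p5 | ~p7) forces p7 = False.
  (~p5 | ~p6 | p7) forces p6 = False.
  clause (~p1 | ~p5 | p6) is falsified — backtrack.
So p3 = True.
Try p4 = False:
  (~p3 | p4 | ~p6) forces p6 = False.
  (~p3 | p6 | p7) forces p7 = True.
  clause (p4 | p6 | ~p7) is falsified — backtrack.
So p4 = True.
Set p5 = False.
  then (~p3 | p5 | ~p6) forces p6 = False.
  then (~p3 | p6 | p7) forces p7 = True.
All clauses satisfied.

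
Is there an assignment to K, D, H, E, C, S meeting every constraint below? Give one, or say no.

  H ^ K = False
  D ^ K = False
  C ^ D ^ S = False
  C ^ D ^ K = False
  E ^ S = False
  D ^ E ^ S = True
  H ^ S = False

K=T, D=T, H=T, E=T, C=F, S=T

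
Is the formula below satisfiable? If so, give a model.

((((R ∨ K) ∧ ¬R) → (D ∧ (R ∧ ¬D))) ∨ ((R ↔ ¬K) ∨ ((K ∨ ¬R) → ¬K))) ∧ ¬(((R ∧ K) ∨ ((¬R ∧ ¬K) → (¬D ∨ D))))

The conjunct ¬(((R ∧ K) ∨ ((¬R ∧ ¬K) → (¬D ∨ D)))) is unsatisfiable on its own:
  K=F, D=F, R=F: evaluates to False.
  K=F, D=F, R=T: evaluates to False.
  K=F, D=T, R=F: evaluates to False.
  K=F, D=T, R=T: evaluates to False.
  K=T, D=F, R=F: evaluates to False.
  K=T, D=F, R=T: evaluates to False.
  K=T, D=T, R=F: evaluates to False.
  K=T, D=T, R=T: evaluates to False.
So the whole conjunction is unsatisfiable.

UNSATISFIABLE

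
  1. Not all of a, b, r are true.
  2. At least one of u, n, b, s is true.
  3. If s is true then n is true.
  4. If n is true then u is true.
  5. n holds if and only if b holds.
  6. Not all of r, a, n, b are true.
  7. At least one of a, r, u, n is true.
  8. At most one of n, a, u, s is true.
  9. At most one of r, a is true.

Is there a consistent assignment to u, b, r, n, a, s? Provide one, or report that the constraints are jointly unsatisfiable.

u = True, b = False, r = True, n = False, a = False, s = False

  (1) {a, b, r}: 1/3 true — not all ✓
  (2) {u, n, b, s}: 1 true — at least one ✓
  (3) s=F ⇒ n: vacuous ✓
  (4) n=F ⇒ u: vacuous ✓
  (5) n=F, b=F — same ✓
  (6) {r, a, n, b}: 1/4 true — not all ✓
  (7) {a, r, u, n}: 2 true — at least one ✓
  (8) {n, a, u, s}: 1 true — at most one ✓
  (9) {r, a}: 1 true — at most one ✓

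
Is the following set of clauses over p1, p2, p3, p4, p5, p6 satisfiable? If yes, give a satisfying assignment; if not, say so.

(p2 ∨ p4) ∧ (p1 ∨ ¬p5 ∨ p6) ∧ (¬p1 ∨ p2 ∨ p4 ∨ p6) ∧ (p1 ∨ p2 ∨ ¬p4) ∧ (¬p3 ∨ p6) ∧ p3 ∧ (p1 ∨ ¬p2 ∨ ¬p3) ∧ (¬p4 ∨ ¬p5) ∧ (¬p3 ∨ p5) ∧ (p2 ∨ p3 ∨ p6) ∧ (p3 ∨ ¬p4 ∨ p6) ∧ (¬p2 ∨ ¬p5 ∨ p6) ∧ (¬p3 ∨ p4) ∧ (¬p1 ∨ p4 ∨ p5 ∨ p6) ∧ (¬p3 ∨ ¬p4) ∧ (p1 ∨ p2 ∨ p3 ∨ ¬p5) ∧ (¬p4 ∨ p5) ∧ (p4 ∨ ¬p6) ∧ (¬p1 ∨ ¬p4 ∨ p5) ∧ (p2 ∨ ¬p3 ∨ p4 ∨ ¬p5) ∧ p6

UNSATISFIABLE

Case p3 = True:
  (¬p3 ∨ p6) forces p6 = True.
  (¬p3 ∨ p5) forces p5 = True.
  (¬p4 ∨ ¬p5) forces p4 = False.
  Clause (¬p3 ∨ p4) is falsified — contradiction.
Case p3 = False:
  Clause (p3) is falsified — contradiction.
Both cases fail, so the formula is unsatisfiable.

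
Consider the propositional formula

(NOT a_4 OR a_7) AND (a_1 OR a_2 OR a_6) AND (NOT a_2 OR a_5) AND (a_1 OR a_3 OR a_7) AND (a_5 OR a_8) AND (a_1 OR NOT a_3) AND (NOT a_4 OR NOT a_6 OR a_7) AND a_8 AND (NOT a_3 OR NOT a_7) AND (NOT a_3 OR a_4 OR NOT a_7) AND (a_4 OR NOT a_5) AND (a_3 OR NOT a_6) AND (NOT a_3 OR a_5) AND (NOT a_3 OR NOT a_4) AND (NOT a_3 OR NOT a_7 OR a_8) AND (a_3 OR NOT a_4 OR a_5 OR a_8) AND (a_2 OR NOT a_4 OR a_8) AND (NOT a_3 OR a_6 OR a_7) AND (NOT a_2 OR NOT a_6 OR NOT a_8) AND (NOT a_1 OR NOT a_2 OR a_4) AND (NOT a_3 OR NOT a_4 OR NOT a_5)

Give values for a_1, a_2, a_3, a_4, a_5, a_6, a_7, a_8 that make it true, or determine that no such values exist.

Unit clause (a_8) forces a_8 = True.
Set a_1 = True.
Set a_2 = False.
Try a_3 = True:
  (NOT a_3 OR NOT a_7) forces a_7 = False.
  (NOT a_4 OR a_7) forces a_4 = False.
  (a_4 OR NOT a_5) forces a_5 = False.
  clause (NOT a_3 OR a_5) is falsified — backtrack.
So a_3 = False.
  then (a_3 OR NOT a_6) forces a_6 = False.
Set a_4 = True.
  then (NOT a_4 OR a_7) forces a_7 = True.
Set a_5 = True.
All clauses satisfied.

a_1: True; a_2: False; a_3: False; a_4: True; a_5: True; a_6: False; a_7: True; a_8: True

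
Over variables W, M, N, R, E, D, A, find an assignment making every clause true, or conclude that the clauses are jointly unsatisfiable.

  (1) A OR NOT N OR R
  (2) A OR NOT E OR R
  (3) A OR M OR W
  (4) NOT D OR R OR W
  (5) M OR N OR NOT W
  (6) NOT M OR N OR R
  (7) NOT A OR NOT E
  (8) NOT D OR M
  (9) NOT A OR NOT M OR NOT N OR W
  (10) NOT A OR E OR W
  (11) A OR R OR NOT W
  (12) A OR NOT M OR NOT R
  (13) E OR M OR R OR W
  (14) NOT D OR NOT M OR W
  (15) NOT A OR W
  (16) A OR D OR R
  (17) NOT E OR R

W=T, M=T, N=T, R=T, E=F, D=F, A=T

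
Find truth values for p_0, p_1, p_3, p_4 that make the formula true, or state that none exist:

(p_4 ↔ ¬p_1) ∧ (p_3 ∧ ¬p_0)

p_0: False, p_1: True, p_3: True, p_4: False

  p_4 ↔ ¬p_1 = True
    ¬p_1 = False
  p_3 ∧ ¬p_0 = True
    ¬p_0 = True
Both conjuncts True, so the formula holds.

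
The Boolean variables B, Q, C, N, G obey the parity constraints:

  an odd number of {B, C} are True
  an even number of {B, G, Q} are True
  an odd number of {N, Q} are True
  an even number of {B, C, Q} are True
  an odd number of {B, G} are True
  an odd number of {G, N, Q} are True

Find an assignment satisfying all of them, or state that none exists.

B=T, Q=T, C=F, N=F, G=F

{B, C}: 1 true → odd ✓
{B, G, Q}: 2 true → even ✓
{N, Q}: 1 true → odd ✓
{B, C, Q}: 2 true → even ✓
{B, G}: 1 true → odd ✓
{G, N, Q}: 1 true → odd ✓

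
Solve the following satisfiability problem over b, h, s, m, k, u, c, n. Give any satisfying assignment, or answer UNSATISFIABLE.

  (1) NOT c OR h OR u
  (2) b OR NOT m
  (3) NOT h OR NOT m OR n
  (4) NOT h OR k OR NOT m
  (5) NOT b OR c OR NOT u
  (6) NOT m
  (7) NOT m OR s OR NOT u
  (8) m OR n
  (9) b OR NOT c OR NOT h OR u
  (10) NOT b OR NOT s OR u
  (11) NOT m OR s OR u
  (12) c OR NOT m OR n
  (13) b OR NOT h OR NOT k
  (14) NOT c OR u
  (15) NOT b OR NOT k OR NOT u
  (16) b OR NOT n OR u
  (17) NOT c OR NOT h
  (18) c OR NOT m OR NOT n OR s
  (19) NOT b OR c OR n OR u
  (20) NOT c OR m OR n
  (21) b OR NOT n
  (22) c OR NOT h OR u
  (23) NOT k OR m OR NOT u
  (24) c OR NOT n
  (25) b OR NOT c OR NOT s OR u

b = True; h = False; s = True; m = False; k = False; u = True; c = True; n = True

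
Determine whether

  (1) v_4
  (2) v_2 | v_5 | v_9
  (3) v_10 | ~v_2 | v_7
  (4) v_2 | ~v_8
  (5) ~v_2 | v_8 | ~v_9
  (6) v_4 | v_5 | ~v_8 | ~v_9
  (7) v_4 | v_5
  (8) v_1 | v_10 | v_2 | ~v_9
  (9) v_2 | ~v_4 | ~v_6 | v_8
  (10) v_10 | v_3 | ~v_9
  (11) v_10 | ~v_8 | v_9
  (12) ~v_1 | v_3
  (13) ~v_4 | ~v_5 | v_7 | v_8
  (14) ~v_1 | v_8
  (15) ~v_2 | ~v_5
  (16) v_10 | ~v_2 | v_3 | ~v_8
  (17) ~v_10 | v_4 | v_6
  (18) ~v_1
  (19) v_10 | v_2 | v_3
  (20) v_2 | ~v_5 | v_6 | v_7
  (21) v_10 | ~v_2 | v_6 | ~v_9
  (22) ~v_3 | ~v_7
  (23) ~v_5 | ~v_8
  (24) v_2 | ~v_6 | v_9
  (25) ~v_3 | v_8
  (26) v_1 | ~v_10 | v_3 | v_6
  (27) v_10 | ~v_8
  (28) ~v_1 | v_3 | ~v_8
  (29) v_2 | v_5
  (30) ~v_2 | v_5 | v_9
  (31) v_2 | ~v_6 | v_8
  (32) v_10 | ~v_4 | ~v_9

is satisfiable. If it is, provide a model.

v_1=F; v_2=T; v_3=F; v_4=T; v_5=F; v_6=T; v_7=F; v_8=T; v_9=T; v_10=T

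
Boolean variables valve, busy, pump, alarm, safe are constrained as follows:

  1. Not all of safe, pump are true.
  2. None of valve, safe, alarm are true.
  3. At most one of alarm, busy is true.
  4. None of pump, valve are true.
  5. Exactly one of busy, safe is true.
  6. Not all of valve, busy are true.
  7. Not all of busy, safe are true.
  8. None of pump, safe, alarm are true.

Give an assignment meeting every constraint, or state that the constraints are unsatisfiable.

valve = False, busy = True, pump = False, alarm = False, safe = False

  (1) {safe, pump}: 0/2 true — not all ✓
  (2) {valve, safe, alarm}: 0 true — none ✓
  (3) {alarm, busy}: 1 true — at most one ✓
  (4) {pump, valve}: 0 true — none ✓
  (5) {busy, safe}: 1 true — exactly one ✓
  (6) {valve, busy}: 1/2 true — not all ✓
  (7) {busy, safe}: 1/2 true — not all ✓
  (8) {pump, safe, alarm}: 0 true — none ✓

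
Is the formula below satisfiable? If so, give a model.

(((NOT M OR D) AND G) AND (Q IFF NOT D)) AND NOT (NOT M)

Q = False; G = True; M = True; D = True

  ((NOT M OR D) AND G) AND (Q IFF NOT D) = True
    (NOT M OR D) AND G = True
      NOT M OR D = True
        NOT M = False
    Q IFF NOT D = True
      NOT D = False
  NOT (NOT M) = True
    NOT M = False
Both conjuncts True, so the formula holds.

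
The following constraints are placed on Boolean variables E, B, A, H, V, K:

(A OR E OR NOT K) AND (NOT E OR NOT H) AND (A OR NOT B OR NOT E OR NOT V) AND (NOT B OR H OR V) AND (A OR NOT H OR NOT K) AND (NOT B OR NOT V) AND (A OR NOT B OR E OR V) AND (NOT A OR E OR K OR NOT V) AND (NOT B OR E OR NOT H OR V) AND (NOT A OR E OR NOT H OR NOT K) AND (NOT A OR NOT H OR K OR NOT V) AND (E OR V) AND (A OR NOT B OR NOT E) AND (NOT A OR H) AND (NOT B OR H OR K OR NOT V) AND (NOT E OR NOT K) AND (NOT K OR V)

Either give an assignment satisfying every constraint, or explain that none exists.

Set E = True.
  then (NOT E OR NOT H) forces H = False.
  then (NOT A OR H) forces A = False.
  then (NOT E OR NOT K) forces K = False.
  then (A OR NOT B OR NOT E) forces B = False.
Set V = False.
All clauses satisfied.

E: True, B: False, A: False, H: False, V: False, K: False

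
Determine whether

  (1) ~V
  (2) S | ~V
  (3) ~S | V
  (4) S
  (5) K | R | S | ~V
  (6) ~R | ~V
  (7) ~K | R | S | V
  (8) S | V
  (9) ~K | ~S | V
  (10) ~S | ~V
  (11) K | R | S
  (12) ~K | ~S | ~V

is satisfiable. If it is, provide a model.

Case V = True:
  Clause (~V) is falsified — contradiction.
Case V = False:
  (~S | V) forces S = False.
  Clause (S) is falsified — contradiction.
Both cases fail, so the formula is unsatisfiable.

Unsatisfiable — no assignment works.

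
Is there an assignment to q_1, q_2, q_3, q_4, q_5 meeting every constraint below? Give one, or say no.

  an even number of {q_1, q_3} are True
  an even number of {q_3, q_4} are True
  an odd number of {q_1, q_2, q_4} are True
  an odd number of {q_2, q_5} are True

q_1 = False, q_2 = True, q_3 = False, q_4 = False, q_5 = False

{q_1, q_3}: 0 true → even ✓
{q_3, q_4}: 0 true → even ✓
{q_1, q_2, q_4}: 1 true → odd ✓
{q_2, q_5}: 1 true → odd ✓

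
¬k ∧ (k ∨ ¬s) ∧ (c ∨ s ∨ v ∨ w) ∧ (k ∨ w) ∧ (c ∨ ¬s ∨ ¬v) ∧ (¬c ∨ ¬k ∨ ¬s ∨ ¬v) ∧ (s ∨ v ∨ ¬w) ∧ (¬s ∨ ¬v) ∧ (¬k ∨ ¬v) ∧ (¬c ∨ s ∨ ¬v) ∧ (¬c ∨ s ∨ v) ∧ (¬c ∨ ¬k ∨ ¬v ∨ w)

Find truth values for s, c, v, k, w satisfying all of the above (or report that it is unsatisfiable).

s: False, c: False, v: True, k: False, w: True

Unit clause (¬k) forces k = False.
In (k ∨ ¬s) only ¬s is left, so s = False.
In (k ∨ w) only w is left, so w = True.
In (s ∨ v ∨ ¬w) only v is left, so v = True.
In (¬c ∨ s ∨ ¬v) only ¬c is left, so c = False.
All clauses satisfied.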